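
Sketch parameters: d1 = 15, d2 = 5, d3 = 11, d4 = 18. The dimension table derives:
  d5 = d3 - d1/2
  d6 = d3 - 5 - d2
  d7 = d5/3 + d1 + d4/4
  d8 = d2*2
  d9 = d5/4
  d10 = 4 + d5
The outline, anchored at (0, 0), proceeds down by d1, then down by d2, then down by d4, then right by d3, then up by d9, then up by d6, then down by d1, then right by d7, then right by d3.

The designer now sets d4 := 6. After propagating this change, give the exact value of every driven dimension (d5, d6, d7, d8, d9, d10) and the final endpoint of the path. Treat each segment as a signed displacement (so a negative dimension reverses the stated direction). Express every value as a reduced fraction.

d5 = 7/2
d6 = 1
d7 = 53/3
d8 = 10
d9 = 7/8
d10 = 15/2
endpoint = (119/3, -313/8)

Apply edit: d4 := 6
  d5 = d3 - d1/2 = 7/2
  d6 = d3 - 5 - d2 = 1
  d7 = d5/3 + d1 + d4/4 = 53/3
  d8 = d2*2 = 10
  d9 = d5/4 = 7/8
  d10 = 4 + d5 = 15/2
Walk from origin (0, 0):
  seg 1: down by d1 = 15 → (0, -15)
  seg 2: down by d2 = 5 → (0, -20)
  seg 3: down by d4 = 6 → (0, -26)
  seg 4: right by d3 = 11 → (11, -26)
  seg 5: up by d9 = 7/8 → (11, -201/8)
  seg 6: up by d6 = 1 → (11, -193/8)
  seg 7: down by d1 = 15 → (11, -313/8)
  seg 8: right by d7 = 53/3 → (86/3, -313/8)
  seg 9: right by d3 = 11 → (119/3, -313/8)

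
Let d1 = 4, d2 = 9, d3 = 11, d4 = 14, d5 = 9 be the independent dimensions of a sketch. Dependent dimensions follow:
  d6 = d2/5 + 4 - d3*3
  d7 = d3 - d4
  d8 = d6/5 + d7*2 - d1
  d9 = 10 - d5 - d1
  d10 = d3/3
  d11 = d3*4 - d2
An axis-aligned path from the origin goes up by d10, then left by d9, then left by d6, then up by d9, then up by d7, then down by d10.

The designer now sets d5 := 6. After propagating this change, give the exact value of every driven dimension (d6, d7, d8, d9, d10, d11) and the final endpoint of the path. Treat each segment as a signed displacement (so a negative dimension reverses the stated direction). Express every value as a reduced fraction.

d6 = -136/5
d7 = -3
d8 = -386/25
d9 = 0
d10 = 11/3
d11 = 35
endpoint = (136/5, -3)

Apply edit: d5 := 6
  d6 = d2/5 + 4 - d3*3 = -136/5
  d7 = d3 - d4 = -3
  d8 = d6/5 + d7*2 - d1 = -386/25
  d9 = 10 - d5 - d1 = 0
  d10 = d3/3 = 11/3
  d11 = d3*4 - d2 = 35
Walk from origin (0, 0):
  seg 1: up by d10 = 11/3 → (0, 11/3)
  seg 2: left by d9 = 0 → (0, 11/3)
  seg 3: left by d6 = -136/5 → (136/5, 11/3)
  seg 4: up by d9 = 0 → (136/5, 11/3)
  seg 5: up by d7 = -3 → (136/5, 2/3)
  seg 6: down by d10 = 11/3 → (136/5, -3)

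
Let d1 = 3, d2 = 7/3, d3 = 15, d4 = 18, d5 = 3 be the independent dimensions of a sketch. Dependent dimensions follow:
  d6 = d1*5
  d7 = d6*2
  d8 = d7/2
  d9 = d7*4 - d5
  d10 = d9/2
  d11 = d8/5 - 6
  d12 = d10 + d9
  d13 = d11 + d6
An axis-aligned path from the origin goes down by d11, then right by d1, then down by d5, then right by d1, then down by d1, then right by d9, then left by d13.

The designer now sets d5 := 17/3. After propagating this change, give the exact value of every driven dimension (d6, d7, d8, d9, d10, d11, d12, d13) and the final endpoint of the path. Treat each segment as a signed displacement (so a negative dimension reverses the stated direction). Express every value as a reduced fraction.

Apply edit: d5 := 17/3
  d6 = d1*5 = 15
  d7 = d6*2 = 30
  d8 = d7/2 = 15
  d9 = d7*4 - d5 = 343/3
  d10 = d9/2 = 343/6
  d11 = d8/5 - 6 = -3
  d12 = d10 + d9 = 343/2
  d13 = d11 + d6 = 12
Walk from origin (0, 0):
  seg 1: down by d11 = -3 → (0, 3)
  seg 2: right by d1 = 3 → (3, 3)
  seg 3: down by d5 = 17/3 → (3, -8/3)
  seg 4: right by d1 = 3 → (6, -8/3)
  seg 5: down by d1 = 3 → (6, -17/3)
  seg 6: right by d9 = 343/3 → (361/3, -17/3)
  seg 7: left by d13 = 12 → (325/3, -17/3)

d6 = 15
d7 = 30
d8 = 15
d9 = 343/3
d10 = 343/6
d11 = -3
d12 = 343/2
d13 = 12
endpoint = (325/3, -17/3)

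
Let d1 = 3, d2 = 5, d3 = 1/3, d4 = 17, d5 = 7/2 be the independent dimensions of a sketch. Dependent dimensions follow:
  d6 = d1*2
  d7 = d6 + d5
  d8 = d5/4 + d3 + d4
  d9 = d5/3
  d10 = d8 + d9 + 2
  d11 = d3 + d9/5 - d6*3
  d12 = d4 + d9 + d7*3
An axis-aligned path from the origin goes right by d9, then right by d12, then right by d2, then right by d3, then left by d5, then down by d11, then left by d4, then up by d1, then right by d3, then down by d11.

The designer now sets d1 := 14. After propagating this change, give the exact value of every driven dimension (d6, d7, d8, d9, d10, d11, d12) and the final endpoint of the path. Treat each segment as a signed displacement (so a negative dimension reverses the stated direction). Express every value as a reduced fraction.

Apply edit: d1 := 14
  d6 = d1*2 = 28
  d7 = d6 + d5 = 63/2
  d8 = d5/4 + d3 + d4 = 437/24
  d9 = d5/3 = 7/6
  d10 = d8 + d9 + 2 = 171/8
  d11 = d3 + d9/5 - d6*3 = -2503/30
  d12 = d4 + d9 + d7*3 = 338/3
Walk from origin (0, 0):
  seg 1: right by d9 = 7/6 → (7/6, 0)
  seg 2: right by d12 = 338/3 → (683/6, 0)
  seg 3: right by d2 = 5 → (713/6, 0)
  seg 4: right by d3 = 1/3 → (715/6, 0)
  seg 5: left by d5 = 7/2 → (347/3, 0)
  seg 6: down by d11 = -2503/30 → (347/3, 2503/30)
  seg 7: left by d4 = 17 → (296/3, 2503/30)
  seg 8: up by d1 = 14 → (296/3, 2923/30)
  seg 9: right by d3 = 1/3 → (99, 2923/30)
  seg 10: down by d11 = -2503/30 → (99, 2713/15)

d6 = 28
d7 = 63/2
d8 = 437/24
d9 = 7/6
d10 = 171/8
d11 = -2503/30
d12 = 338/3
endpoint = (99, 2713/15)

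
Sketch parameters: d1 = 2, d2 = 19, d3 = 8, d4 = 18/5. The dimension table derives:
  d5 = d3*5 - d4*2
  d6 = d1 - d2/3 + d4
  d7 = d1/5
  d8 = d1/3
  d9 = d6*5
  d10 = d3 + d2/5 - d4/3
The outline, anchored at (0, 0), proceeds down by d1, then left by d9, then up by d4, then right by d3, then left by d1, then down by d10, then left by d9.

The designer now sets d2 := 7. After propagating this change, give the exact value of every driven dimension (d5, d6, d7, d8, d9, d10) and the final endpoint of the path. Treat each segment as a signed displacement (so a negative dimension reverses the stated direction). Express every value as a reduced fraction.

Apply edit: d2 := 7
  d5 = d3*5 - d4*2 = 164/5
  d6 = d1 - d2/3 + d4 = 49/15
  d7 = d1/5 = 2/5
  d8 = d1/3 = 2/3
  d9 = d6*5 = 49/3
  d10 = d3 + d2/5 - d4/3 = 41/5
Walk from origin (0, 0):
  seg 1: down by d1 = 2 → (0, -2)
  seg 2: left by d9 = 49/3 → (-49/3, -2)
  seg 3: up by d4 = 18/5 → (-49/3, 8/5)
  seg 4: right by d3 = 8 → (-25/3, 8/5)
  seg 5: left by d1 = 2 → (-31/3, 8/5)
  seg 6: down by d10 = 41/5 → (-31/3, -33/5)
  seg 7: left by d9 = 49/3 → (-80/3, -33/5)

d5 = 164/5
d6 = 49/15
d7 = 2/5
d8 = 2/3
d9 = 49/3
d10 = 41/5
endpoint = (-80/3, -33/5)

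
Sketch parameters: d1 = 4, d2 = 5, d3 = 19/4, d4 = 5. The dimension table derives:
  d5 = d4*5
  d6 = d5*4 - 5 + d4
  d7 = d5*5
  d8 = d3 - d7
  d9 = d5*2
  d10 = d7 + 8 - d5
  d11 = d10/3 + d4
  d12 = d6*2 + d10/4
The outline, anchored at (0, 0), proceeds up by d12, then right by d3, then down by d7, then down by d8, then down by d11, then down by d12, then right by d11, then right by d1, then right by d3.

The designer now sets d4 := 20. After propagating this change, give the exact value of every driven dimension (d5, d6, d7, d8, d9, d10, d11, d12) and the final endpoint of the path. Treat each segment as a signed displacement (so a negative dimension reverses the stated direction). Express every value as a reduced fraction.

d5 = 100
d6 = 415
d7 = 500
d8 = -1981/4
d9 = 200
d10 = 408
d11 = 156
d12 = 932
endpoint = (339/2, -643/4)

Apply edit: d4 := 20
  d5 = d4*5 = 100
  d6 = d5*4 - 5 + d4 = 415
  d7 = d5*5 = 500
  d8 = d3 - d7 = -1981/4
  d9 = d5*2 = 200
  d10 = d7 + 8 - d5 = 408
  d11 = d10/3 + d4 = 156
  d12 = d6*2 + d10/4 = 932
Walk from origin (0, 0):
  seg 1: up by d12 = 932 → (0, 932)
  seg 2: right by d3 = 19/4 → (19/4, 932)
  seg 3: down by d7 = 500 → (19/4, 432)
  seg 4: down by d8 = -1981/4 → (19/4, 3709/4)
  seg 5: down by d11 = 156 → (19/4, 3085/4)
  seg 6: down by d12 = 932 → (19/4, -643/4)
  seg 7: right by d11 = 156 → (643/4, -643/4)
  seg 8: right by d1 = 4 → (659/4, -643/4)
  seg 9: right by d3 = 19/4 → (339/2, -643/4)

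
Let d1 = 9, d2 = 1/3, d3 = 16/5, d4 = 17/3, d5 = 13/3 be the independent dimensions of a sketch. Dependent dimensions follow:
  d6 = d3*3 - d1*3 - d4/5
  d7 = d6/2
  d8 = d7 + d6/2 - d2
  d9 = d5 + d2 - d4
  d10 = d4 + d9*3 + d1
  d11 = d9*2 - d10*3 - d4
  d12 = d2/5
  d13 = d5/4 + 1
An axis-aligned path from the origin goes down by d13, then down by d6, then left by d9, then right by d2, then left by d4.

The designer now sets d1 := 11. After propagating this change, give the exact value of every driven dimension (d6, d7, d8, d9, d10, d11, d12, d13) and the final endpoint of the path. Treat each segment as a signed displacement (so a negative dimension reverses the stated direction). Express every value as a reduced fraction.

d6 = -368/15
d7 = -184/15
d8 = -373/15
d9 = -1
d10 = 41/3
d11 = -146/3
d12 = 1/15
d13 = 25/12
endpoint = (-13/3, 449/20)

Apply edit: d1 := 11
  d6 = d3*3 - d1*3 - d4/5 = -368/15
  d7 = d6/2 = -184/15
  d8 = d7 + d6/2 - d2 = -373/15
  d9 = d5 + d2 - d4 = -1
  d10 = d4 + d9*3 + d1 = 41/3
  d11 = d9*2 - d10*3 - d4 = -146/3
  d12 = d2/5 = 1/15
  d13 = d5/4 + 1 = 25/12
Walk from origin (0, 0):
  seg 1: down by d13 = 25/12 → (0, -25/12)
  seg 2: down by d6 = -368/15 → (0, 449/20)
  seg 3: left by d9 = -1 → (1, 449/20)
  seg 4: right by d2 = 1/3 → (4/3, 449/20)
  seg 5: left by d4 = 17/3 → (-13/3, 449/20)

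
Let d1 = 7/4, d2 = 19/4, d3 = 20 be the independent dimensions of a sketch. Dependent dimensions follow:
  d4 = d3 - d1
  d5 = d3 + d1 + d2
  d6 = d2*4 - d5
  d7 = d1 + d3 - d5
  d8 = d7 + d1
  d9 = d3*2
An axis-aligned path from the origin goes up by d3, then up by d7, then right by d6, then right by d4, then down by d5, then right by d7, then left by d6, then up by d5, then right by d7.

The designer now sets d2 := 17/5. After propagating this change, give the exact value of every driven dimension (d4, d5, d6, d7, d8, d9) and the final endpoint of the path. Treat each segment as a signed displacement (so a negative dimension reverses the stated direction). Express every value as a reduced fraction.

d4 = 73/4
d5 = 503/20
d6 = -231/20
d7 = -17/5
d8 = -33/20
d9 = 40
endpoint = (229/20, 83/5)

Apply edit: d2 := 17/5
  d4 = d3 - d1 = 73/4
  d5 = d3 + d1 + d2 = 503/20
  d6 = d2*4 - d5 = -231/20
  d7 = d1 + d3 - d5 = -17/5
  d8 = d7 + d1 = -33/20
  d9 = d3*2 = 40
Walk from origin (0, 0):
  seg 1: up by d3 = 20 → (0, 20)
  seg 2: up by d7 = -17/5 → (0, 83/5)
  seg 3: right by d6 = -231/20 → (-231/20, 83/5)
  seg 4: right by d4 = 73/4 → (67/10, 83/5)
  seg 5: down by d5 = 503/20 → (67/10, -171/20)
  seg 6: right by d7 = -17/5 → (33/10, -171/20)
  seg 7: left by d6 = -231/20 → (297/20, -171/20)
  seg 8: up by d5 = 503/20 → (297/20, 83/5)
  seg 9: right by d7 = -17/5 → (229/20, 83/5)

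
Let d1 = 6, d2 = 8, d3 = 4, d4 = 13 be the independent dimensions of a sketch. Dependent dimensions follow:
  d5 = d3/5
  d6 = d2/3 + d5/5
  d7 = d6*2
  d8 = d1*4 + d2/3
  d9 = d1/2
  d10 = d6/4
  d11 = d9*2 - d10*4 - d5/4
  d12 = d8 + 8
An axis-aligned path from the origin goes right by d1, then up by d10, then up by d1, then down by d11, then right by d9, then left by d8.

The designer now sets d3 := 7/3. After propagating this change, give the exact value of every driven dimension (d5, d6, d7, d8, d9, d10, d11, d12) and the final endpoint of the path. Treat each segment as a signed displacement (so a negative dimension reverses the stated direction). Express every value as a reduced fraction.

d5 = 7/15
d6 = 69/25
d7 = 138/25
d8 = 80/3
d9 = 3
d10 = 69/100
d11 = 937/300
d12 = 104/3
endpoint = (-53/3, 107/30)

Apply edit: d3 := 7/3
  d5 = d3/5 = 7/15
  d6 = d2/3 + d5/5 = 69/25
  d7 = d6*2 = 138/25
  d8 = d1*4 + d2/3 = 80/3
  d9 = d1/2 = 3
  d10 = d6/4 = 69/100
  d11 = d9*2 - d10*4 - d5/4 = 937/300
  d12 = d8 + 8 = 104/3
Walk from origin (0, 0):
  seg 1: right by d1 = 6 → (6, 0)
  seg 2: up by d10 = 69/100 → (6, 69/100)
  seg 3: up by d1 = 6 → (6, 669/100)
  seg 4: down by d11 = 937/300 → (6, 107/30)
  seg 5: right by d9 = 3 → (9, 107/30)
  seg 6: left by d8 = 80/3 → (-53/3, 107/30)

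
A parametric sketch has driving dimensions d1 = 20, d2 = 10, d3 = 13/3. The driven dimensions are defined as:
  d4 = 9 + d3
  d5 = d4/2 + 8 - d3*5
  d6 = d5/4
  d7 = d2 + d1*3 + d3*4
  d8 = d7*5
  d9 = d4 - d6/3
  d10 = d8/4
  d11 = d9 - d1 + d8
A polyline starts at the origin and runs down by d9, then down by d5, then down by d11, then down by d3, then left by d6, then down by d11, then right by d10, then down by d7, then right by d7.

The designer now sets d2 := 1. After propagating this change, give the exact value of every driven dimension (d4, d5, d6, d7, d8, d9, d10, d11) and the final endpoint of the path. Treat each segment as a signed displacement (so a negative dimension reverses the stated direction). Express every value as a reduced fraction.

Apply edit: d2 := 1
  d4 = 9 + d3 = 40/3
  d5 = d4/2 + 8 - d3*5 = -7
  d6 = d5/4 = -7/4
  d7 = d2 + d1*3 + d3*4 = 235/3
  d8 = d7*5 = 1175/3
  d9 = d4 - d6/3 = 167/12
  d10 = d8/4 = 1175/12
  d11 = d9 - d1 + d8 = 4627/12
Walk from origin (0, 0):
  seg 1: down by d9 = 167/12 → (0, -167/12)
  seg 2: down by d5 = -7 → (0, -83/12)
  seg 3: down by d11 = 4627/12 → (0, -785/2)
  seg 4: down by d3 = 13/3 → (0, -2381/6)
  seg 5: left by d6 = -7/4 → (7/4, -2381/6)
  seg 6: down by d11 = 4627/12 → (7/4, -9389/12)
  seg 7: right by d10 = 1175/12 → (299/3, -9389/12)
  seg 8: down by d7 = 235/3 → (299/3, -3443/4)
  seg 9: right by d7 = 235/3 → (178, -3443/4)

d4 = 40/3
d5 = -7
d6 = -7/4
d7 = 235/3
d8 = 1175/3
d9 = 167/12
d10 = 1175/12
d11 = 4627/12
endpoint = (178, -3443/4)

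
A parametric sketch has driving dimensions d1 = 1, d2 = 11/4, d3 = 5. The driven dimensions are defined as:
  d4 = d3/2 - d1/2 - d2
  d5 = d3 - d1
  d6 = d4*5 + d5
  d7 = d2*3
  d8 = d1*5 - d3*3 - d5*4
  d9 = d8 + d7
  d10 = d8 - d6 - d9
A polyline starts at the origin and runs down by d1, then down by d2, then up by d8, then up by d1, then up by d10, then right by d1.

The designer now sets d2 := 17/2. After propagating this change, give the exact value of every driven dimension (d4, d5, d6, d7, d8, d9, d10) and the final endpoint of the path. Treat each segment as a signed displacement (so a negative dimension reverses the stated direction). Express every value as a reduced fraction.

Apply edit: d2 := 17/2
  d4 = d3/2 - d1/2 - d2 = -13/2
  d5 = d3 - d1 = 4
  d6 = d4*5 + d5 = -57/2
  d7 = d2*3 = 51/2
  d8 = d1*5 - d3*3 - d5*4 = -26
  d9 = d8 + d7 = -1/2
  d10 = d8 - d6 - d9 = 3
Walk from origin (0, 0):
  seg 1: down by d1 = 1 → (0, -1)
  seg 2: down by d2 = 17/2 → (0, -19/2)
  seg 3: up by d8 = -26 → (0, -71/2)
  seg 4: up by d1 = 1 → (0, -69/2)
  seg 5: up by d10 = 3 → (0, -63/2)
  seg 6: right by d1 = 1 → (1, -63/2)

d4 = -13/2
d5 = 4
d6 = -57/2
d7 = 51/2
d8 = -26
d9 = -1/2
d10 = 3
endpoint = (1, -63/2)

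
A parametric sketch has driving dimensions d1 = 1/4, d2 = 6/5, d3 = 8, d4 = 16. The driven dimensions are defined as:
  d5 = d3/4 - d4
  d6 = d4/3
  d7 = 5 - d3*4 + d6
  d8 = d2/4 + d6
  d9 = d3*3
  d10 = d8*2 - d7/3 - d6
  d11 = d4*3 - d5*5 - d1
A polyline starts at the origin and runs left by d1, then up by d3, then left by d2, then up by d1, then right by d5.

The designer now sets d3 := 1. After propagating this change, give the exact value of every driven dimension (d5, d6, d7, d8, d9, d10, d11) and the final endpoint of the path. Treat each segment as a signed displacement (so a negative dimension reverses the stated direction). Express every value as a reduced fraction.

d5 = -63/4
d6 = 16/3
d7 = 19/3
d8 = 169/30
d9 = 3
d10 = 172/45
d11 = 253/2
endpoint = (-86/5, 5/4)

Apply edit: d3 := 1
  d5 = d3/4 - d4 = -63/4
  d6 = d4/3 = 16/3
  d7 = 5 - d3*4 + d6 = 19/3
  d8 = d2/4 + d6 = 169/30
  d9 = d3*3 = 3
  d10 = d8*2 - d7/3 - d6 = 172/45
  d11 = d4*3 - d5*5 - d1 = 253/2
Walk from origin (0, 0):
  seg 1: left by d1 = 1/4 → (-1/4, 0)
  seg 2: up by d3 = 1 → (-1/4, 1)
  seg 3: left by d2 = 6/5 → (-29/20, 1)
  seg 4: up by d1 = 1/4 → (-29/20, 5/4)
  seg 5: right by d5 = -63/4 → (-86/5, 5/4)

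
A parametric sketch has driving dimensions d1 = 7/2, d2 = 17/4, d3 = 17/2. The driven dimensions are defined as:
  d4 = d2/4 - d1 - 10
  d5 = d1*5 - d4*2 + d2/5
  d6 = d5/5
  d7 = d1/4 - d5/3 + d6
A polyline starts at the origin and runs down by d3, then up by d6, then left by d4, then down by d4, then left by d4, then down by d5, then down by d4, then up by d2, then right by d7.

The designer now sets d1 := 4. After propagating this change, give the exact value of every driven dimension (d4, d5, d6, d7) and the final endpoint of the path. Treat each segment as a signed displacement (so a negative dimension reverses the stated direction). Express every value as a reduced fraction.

d4 = -207/16
d5 = 1869/40
d6 = 1869/200
d7 = -523/100
endpoint = (4129/200, -3151/200)

Apply edit: d1 := 4
  d4 = d2/4 - d1 - 10 = -207/16
  d5 = d1*5 - d4*2 + d2/5 = 1869/40
  d6 = d5/5 = 1869/200
  d7 = d1/4 - d5/3 + d6 = -523/100
Walk from origin (0, 0):
  seg 1: down by d3 = 17/2 → (0, -17/2)
  seg 2: up by d6 = 1869/200 → (0, 169/200)
  seg 3: left by d4 = -207/16 → (207/16, 169/200)
  seg 4: down by d4 = -207/16 → (207/16, 5513/400)
  seg 5: left by d4 = -207/16 → (207/8, 5513/400)
  seg 6: down by d5 = 1869/40 → (207/8, -13177/400)
  seg 7: down by d4 = -207/16 → (207/8, -4001/200)
  seg 8: up by d2 = 17/4 → (207/8, -3151/200)
  seg 9: right by d7 = -523/100 → (4129/200, -3151/200)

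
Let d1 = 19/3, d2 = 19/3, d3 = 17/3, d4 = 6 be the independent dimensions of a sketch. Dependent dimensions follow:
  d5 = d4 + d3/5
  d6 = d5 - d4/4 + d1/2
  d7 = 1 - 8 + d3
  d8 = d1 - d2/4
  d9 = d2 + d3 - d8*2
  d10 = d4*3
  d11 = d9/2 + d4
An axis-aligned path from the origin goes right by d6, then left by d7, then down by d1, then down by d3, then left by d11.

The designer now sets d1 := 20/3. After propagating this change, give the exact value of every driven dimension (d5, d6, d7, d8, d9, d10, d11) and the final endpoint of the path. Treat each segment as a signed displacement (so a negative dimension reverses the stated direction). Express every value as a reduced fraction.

d5 = 107/15
d6 = 269/30
d7 = -4/3
d8 = 61/12
d9 = 11/6
d10 = 18
d11 = 83/12
endpoint = (203/60, -37/3)

Apply edit: d1 := 20/3
  d5 = d4 + d3/5 = 107/15
  d6 = d5 - d4/4 + d1/2 = 269/30
  d7 = 1 - 8 + d3 = -4/3
  d8 = d1 - d2/4 = 61/12
  d9 = d2 + d3 - d8*2 = 11/6
  d10 = d4*3 = 18
  d11 = d9/2 + d4 = 83/12
Walk from origin (0, 0):
  seg 1: right by d6 = 269/30 → (269/30, 0)
  seg 2: left by d7 = -4/3 → (103/10, 0)
  seg 3: down by d1 = 20/3 → (103/10, -20/3)
  seg 4: down by d3 = 17/3 → (103/10, -37/3)
  seg 5: left by d11 = 83/12 → (203/60, -37/3)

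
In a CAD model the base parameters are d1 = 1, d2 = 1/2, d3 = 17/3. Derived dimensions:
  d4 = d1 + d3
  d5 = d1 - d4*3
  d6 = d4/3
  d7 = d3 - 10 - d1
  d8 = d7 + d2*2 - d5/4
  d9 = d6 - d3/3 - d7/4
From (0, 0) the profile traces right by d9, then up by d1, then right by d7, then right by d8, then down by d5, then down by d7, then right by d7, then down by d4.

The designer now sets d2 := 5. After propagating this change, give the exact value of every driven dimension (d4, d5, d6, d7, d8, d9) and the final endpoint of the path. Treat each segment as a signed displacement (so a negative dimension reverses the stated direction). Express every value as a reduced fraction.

d4 = 20/3
d5 = -19
d6 = 20/9
d7 = -16/3
d8 = 113/12
d9 = 5/3
endpoint = (5/12, 56/3)

Apply edit: d2 := 5
  d4 = d1 + d3 = 20/3
  d5 = d1 - d4*3 = -19
  d6 = d4/3 = 20/9
  d7 = d3 - 10 - d1 = -16/3
  d8 = d7 + d2*2 - d5/4 = 113/12
  d9 = d6 - d3/3 - d7/4 = 5/3
Walk from origin (0, 0):
  seg 1: right by d9 = 5/3 → (5/3, 0)
  seg 2: up by d1 = 1 → (5/3, 1)
  seg 3: right by d7 = -16/3 → (-11/3, 1)
  seg 4: right by d8 = 113/12 → (23/4, 1)
  seg 5: down by d5 = -19 → (23/4, 20)
  seg 6: down by d7 = -16/3 → (23/4, 76/3)
  seg 7: right by d7 = -16/3 → (5/12, 76/3)
  seg 8: down by d4 = 20/3 → (5/12, 56/3)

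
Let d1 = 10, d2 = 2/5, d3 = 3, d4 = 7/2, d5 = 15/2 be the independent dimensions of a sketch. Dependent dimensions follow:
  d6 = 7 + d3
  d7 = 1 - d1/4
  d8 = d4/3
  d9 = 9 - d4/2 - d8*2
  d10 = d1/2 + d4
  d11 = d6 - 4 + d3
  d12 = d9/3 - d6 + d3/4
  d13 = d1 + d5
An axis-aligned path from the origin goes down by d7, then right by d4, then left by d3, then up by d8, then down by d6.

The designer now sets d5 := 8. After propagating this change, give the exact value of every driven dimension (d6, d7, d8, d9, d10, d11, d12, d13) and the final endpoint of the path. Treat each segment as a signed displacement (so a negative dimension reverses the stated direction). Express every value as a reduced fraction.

Apply edit: d5 := 8
  d6 = 7 + d3 = 10
  d7 = 1 - d1/4 = -3/2
  d8 = d4/3 = 7/6
  d9 = 9 - d4/2 - d8*2 = 59/12
  d10 = d1/2 + d4 = 17/2
  d11 = d6 - 4 + d3 = 9
  d12 = d9/3 - d6 + d3/4 = -137/18
  d13 = d1 + d5 = 18
Walk from origin (0, 0):
  seg 1: down by d7 = -3/2 → (0, 3/2)
  seg 2: right by d4 = 7/2 → (7/2, 3/2)
  seg 3: left by d3 = 3 → (1/2, 3/2)
  seg 4: up by d8 = 7/6 → (1/2, 8/3)
  seg 5: down by d6 = 10 → (1/2, -22/3)

d6 = 10
d7 = -3/2
d8 = 7/6
d9 = 59/12
d10 = 17/2
d11 = 9
d12 = -137/18
d13 = 18
endpoint = (1/2, -22/3)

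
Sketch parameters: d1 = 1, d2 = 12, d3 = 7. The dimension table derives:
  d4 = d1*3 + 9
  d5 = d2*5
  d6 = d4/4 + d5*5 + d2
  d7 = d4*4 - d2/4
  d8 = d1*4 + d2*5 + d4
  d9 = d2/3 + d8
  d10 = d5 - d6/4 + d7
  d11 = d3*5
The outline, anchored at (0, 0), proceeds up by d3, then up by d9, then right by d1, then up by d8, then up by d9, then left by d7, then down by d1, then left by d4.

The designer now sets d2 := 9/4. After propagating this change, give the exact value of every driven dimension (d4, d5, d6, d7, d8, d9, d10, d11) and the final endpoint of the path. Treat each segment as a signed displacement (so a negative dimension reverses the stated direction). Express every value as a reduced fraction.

d4 = 12
d5 = 45/4
d6 = 123/2
d7 = 759/16
d8 = 109/4
d9 = 28
d10 = 693/16
d11 = 35
endpoint = (-935/16, 357/4)

Apply edit: d2 := 9/4
  d4 = d1*3 + 9 = 12
  d5 = d2*5 = 45/4
  d6 = d4/4 + d5*5 + d2 = 123/2
  d7 = d4*4 - d2/4 = 759/16
  d8 = d1*4 + d2*5 + d4 = 109/4
  d9 = d2/3 + d8 = 28
  d10 = d5 - d6/4 + d7 = 693/16
  d11 = d3*5 = 35
Walk from origin (0, 0):
  seg 1: up by d3 = 7 → (0, 7)
  seg 2: up by d9 = 28 → (0, 35)
  seg 3: right by d1 = 1 → (1, 35)
  seg 4: up by d8 = 109/4 → (1, 249/4)
  seg 5: up by d9 = 28 → (1, 361/4)
  seg 6: left by d7 = 759/16 → (-743/16, 361/4)
  seg 7: down by d1 = 1 → (-743/16, 357/4)
  seg 8: left by d4 = 12 → (-935/16, 357/4)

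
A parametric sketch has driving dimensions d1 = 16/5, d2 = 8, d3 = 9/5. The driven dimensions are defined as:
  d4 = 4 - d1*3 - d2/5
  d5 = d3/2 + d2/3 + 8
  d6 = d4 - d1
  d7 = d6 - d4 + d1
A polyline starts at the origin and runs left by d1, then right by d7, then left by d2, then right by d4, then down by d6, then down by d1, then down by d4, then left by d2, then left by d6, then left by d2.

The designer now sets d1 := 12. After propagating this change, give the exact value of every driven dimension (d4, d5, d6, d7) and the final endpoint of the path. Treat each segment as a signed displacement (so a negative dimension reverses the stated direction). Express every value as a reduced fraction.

d4 = -168/5
d5 = 347/30
d6 = -228/5
d7 = 0
endpoint = (-24, 336/5)

Apply edit: d1 := 12
  d4 = 4 - d1*3 - d2/5 = -168/5
  d5 = d3/2 + d2/3 + 8 = 347/30
  d6 = d4 - d1 = -228/5
  d7 = d6 - d4 + d1 = 0
Walk from origin (0, 0):
  seg 1: left by d1 = 12 → (-12, 0)
  seg 2: right by d7 = 0 → (-12, 0)
  seg 3: left by d2 = 8 → (-20, 0)
  seg 4: right by d4 = -168/5 → (-268/5, 0)
  seg 5: down by d6 = -228/5 → (-268/5, 228/5)
  seg 6: down by d1 = 12 → (-268/5, 168/5)
  seg 7: down by d4 = -168/5 → (-268/5, 336/5)
  seg 8: left by d2 = 8 → (-308/5, 336/5)
  seg 9: left by d6 = -228/5 → (-16, 336/5)
  seg 10: left by d2 = 8 → (-24, 336/5)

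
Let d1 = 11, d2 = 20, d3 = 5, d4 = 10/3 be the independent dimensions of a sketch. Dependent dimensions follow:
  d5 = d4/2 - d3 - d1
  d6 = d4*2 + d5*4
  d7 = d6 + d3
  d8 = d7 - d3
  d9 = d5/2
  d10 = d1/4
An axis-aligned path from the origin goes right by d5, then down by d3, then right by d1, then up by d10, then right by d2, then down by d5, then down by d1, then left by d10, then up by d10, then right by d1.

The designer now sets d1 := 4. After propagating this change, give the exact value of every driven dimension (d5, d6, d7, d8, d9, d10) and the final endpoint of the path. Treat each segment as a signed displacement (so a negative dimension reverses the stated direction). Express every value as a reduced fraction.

Apply edit: d1 := 4
  d5 = d4/2 - d3 - d1 = -22/3
  d6 = d4*2 + d5*4 = -68/3
  d7 = d6 + d3 = -53/3
  d8 = d7 - d3 = -68/3
  d9 = d5/2 = -11/3
  d10 = d1/4 = 1
Walk from origin (0, 0):
  seg 1: right by d5 = -22/3 → (-22/3, 0)
  seg 2: down by d3 = 5 → (-22/3, -5)
  seg 3: right by d1 = 4 → (-10/3, -5)
  seg 4: up by d10 = 1 → (-10/3, -4)
  seg 5: right by d2 = 20 → (50/3, -4)
  seg 6: down by d5 = -22/3 → (50/3, 10/3)
  seg 7: down by d1 = 4 → (50/3, -2/3)
  seg 8: left by d10 = 1 → (47/3, -2/3)
  seg 9: up by d10 = 1 → (47/3, 1/3)
  seg 10: right by d1 = 4 → (59/3, 1/3)

d5 = -22/3
d6 = -68/3
d7 = -53/3
d8 = -68/3
d9 = -11/3
d10 = 1
endpoint = (59/3, 1/3)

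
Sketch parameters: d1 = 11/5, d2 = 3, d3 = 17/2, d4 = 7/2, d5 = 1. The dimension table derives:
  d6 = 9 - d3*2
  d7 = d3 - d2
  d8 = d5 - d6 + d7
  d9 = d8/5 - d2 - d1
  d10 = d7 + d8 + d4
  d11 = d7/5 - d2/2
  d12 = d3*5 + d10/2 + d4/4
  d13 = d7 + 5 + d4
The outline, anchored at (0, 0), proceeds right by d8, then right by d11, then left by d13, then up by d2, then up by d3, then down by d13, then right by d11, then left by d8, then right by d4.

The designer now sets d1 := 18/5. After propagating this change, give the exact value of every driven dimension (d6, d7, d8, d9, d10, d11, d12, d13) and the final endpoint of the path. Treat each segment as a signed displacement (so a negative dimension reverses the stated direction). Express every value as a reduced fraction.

d6 = -8
d7 = 11/2
d8 = 29/2
d9 = -37/10
d10 = 47/2
d11 = -2/5
d12 = 441/8
d13 = 14
endpoint = (-113/10, -5/2)

Apply edit: d1 := 18/5
  d6 = 9 - d3*2 = -8
  d7 = d3 - d2 = 11/2
  d8 = d5 - d6 + d7 = 29/2
  d9 = d8/5 - d2 - d1 = -37/10
  d10 = d7 + d8 + d4 = 47/2
  d11 = d7/5 - d2/2 = -2/5
  d12 = d3*5 + d10/2 + d4/4 = 441/8
  d13 = d7 + 5 + d4 = 14
Walk from origin (0, 0):
  seg 1: right by d8 = 29/2 → (29/2, 0)
  seg 2: right by d11 = -2/5 → (141/10, 0)
  seg 3: left by d13 = 14 → (1/10, 0)
  seg 4: up by d2 = 3 → (1/10, 3)
  seg 5: up by d3 = 17/2 → (1/10, 23/2)
  seg 6: down by d13 = 14 → (1/10, -5/2)
  seg 7: right by d11 = -2/5 → (-3/10, -5/2)
  seg 8: left by d8 = 29/2 → (-74/5, -5/2)
  seg 9: right by d4 = 7/2 → (-113/10, -5/2)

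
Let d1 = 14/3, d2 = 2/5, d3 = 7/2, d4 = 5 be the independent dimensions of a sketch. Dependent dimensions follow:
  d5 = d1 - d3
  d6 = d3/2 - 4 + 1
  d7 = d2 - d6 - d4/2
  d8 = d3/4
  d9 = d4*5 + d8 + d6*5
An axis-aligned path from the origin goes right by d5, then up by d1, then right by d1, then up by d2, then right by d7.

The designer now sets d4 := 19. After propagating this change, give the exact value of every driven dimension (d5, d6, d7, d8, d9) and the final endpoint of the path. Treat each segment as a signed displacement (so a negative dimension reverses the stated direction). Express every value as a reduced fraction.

Apply edit: d4 := 19
  d5 = d1 - d3 = 7/6
  d6 = d3/2 - 4 + 1 = -5/4
  d7 = d2 - d6 - d4/2 = -157/20
  d8 = d3/4 = 7/8
  d9 = d4*5 + d8 + d6*5 = 717/8
Walk from origin (0, 0):
  seg 1: right by d5 = 7/6 → (7/6, 0)
  seg 2: up by d1 = 14/3 → (7/6, 14/3)
  seg 3: right by d1 = 14/3 → (35/6, 14/3)
  seg 4: up by d2 = 2/5 → (35/6, 76/15)
  seg 5: right by d7 = -157/20 → (-121/60, 76/15)

d5 = 7/6
d6 = -5/4
d7 = -157/20
d8 = 7/8
d9 = 717/8
endpoint = (-121/60, 76/15)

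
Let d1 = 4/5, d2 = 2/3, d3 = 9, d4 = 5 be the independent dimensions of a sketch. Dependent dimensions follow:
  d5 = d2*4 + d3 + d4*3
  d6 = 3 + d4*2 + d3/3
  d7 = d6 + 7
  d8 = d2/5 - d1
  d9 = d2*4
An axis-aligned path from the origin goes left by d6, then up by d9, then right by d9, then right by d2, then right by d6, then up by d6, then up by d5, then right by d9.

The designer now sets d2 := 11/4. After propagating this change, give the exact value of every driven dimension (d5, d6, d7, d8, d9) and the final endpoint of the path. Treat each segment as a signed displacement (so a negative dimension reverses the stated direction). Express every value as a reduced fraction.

Apply edit: d2 := 11/4
  d5 = d2*4 + d3 + d4*3 = 35
  d6 = 3 + d4*2 + d3/3 = 16
  d7 = d6 + 7 = 23
  d8 = d2/5 - d1 = -1/4
  d9 = d2*4 = 11
Walk from origin (0, 0):
  seg 1: left by d6 = 16 → (-16, 0)
  seg 2: up by d9 = 11 → (-16, 11)
  seg 3: right by d9 = 11 → (-5, 11)
  seg 4: right by d2 = 11/4 → (-9/4, 11)
  seg 5: right by d6 = 16 → (55/4, 11)
  seg 6: up by d6 = 16 → (55/4, 27)
  seg 7: up by d5 = 35 → (55/4, 62)
  seg 8: right by d9 = 11 → (99/4, 62)

d5 = 35
d6 = 16
d7 = 23
d8 = -1/4
d9 = 11
endpoint = (99/4, 62)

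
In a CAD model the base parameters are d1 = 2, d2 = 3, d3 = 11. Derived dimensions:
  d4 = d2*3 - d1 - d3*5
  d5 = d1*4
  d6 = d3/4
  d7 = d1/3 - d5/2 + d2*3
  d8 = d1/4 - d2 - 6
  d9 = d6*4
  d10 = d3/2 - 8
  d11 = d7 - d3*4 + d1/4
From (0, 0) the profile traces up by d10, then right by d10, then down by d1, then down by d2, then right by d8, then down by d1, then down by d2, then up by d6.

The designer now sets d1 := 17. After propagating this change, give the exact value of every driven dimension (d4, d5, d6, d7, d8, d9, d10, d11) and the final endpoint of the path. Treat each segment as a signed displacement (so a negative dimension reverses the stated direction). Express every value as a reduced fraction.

Apply edit: d1 := 17
  d4 = d2*3 - d1 - d3*5 = -63
  d5 = d1*4 = 68
  d6 = d3/4 = 11/4
  d7 = d1/3 - d5/2 + d2*3 = -58/3
  d8 = d1/4 - d2 - 6 = -19/4
  d9 = d6*4 = 11
  d10 = d3/2 - 8 = -5/2
  d11 = d7 - d3*4 + d1/4 = -709/12
Walk from origin (0, 0):
  seg 1: up by d10 = -5/2 → (0, -5/2)
  seg 2: right by d10 = -5/2 → (-5/2, -5/2)
  seg 3: down by d1 = 17 → (-5/2, -39/2)
  seg 4: down by d2 = 3 → (-5/2, -45/2)
  seg 5: right by d8 = -19/4 → (-29/4, -45/2)
  seg 6: down by d1 = 17 → (-29/4, -79/2)
  seg 7: down by d2 = 3 → (-29/4, -85/2)
  seg 8: up by d6 = 11/4 → (-29/4, -159/4)

d4 = -63
d5 = 68
d6 = 11/4
d7 = -58/3
d8 = -19/4
d9 = 11
d10 = -5/2
d11 = -709/12
endpoint = (-29/4, -159/4)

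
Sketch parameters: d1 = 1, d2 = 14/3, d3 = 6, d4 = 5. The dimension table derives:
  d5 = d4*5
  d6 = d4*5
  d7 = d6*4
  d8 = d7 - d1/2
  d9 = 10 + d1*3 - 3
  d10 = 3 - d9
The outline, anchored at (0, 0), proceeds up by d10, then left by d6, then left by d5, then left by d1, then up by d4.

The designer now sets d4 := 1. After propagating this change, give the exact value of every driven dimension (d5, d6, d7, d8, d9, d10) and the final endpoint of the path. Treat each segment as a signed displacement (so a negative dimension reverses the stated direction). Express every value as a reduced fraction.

Apply edit: d4 := 1
  d5 = d4*5 = 5
  d6 = d4*5 = 5
  d7 = d6*4 = 20
  d8 = d7 - d1/2 = 39/2
  d9 = 10 + d1*3 - 3 = 10
  d10 = 3 - d9 = -7
Walk from origin (0, 0):
  seg 1: up by d10 = -7 → (0, -7)
  seg 2: left by d6 = 5 → (-5, -7)
  seg 3: left by d5 = 5 → (-10, -7)
  seg 4: left by d1 = 1 → (-11, -7)
  seg 5: up by d4 = 1 → (-11, -6)

d5 = 5
d6 = 5
d7 = 20
d8 = 39/2
d9 = 10
d10 = -7
endpoint = (-11, -6)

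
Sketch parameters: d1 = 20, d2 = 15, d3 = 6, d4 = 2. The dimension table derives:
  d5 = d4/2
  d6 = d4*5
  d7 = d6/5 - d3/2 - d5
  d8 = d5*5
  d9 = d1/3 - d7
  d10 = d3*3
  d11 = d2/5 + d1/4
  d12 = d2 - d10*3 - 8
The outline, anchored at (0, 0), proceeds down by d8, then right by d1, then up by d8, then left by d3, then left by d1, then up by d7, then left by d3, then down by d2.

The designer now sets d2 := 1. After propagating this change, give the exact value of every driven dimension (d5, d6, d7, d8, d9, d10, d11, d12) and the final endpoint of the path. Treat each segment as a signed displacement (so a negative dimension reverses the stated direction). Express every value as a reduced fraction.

d5 = 1
d6 = 10
d7 = -2
d8 = 5
d9 = 26/3
d10 = 18
d11 = 26/5
d12 = -61
endpoint = (-12, -3)

Apply edit: d2 := 1
  d5 = d4/2 = 1
  d6 = d4*5 = 10
  d7 = d6/5 - d3/2 - d5 = -2
  d8 = d5*5 = 5
  d9 = d1/3 - d7 = 26/3
  d10 = d3*3 = 18
  d11 = d2/5 + d1/4 = 26/5
  d12 = d2 - d10*3 - 8 = -61
Walk from origin (0, 0):
  seg 1: down by d8 = 5 → (0, -5)
  seg 2: right by d1 = 20 → (20, -5)
  seg 3: up by d8 = 5 → (20, 0)
  seg 4: left by d3 = 6 → (14, 0)
  seg 5: left by d1 = 20 → (-6, 0)
  seg 6: up by d7 = -2 → (-6, -2)
  seg 7: left by d3 = 6 → (-12, -2)
  seg 8: down by d2 = 1 → (-12, -3)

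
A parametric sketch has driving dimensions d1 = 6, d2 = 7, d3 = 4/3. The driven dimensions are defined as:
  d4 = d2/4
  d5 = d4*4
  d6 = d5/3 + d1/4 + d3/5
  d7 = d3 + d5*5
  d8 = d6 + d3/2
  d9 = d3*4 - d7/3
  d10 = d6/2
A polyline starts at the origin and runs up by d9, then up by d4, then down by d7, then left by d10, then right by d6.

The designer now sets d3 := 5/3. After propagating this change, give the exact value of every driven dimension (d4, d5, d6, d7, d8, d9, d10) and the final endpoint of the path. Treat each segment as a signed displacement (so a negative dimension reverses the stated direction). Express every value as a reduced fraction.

Apply edit: d3 := 5/3
  d4 = d2/4 = 7/4
  d5 = d4*4 = 7
  d6 = d5/3 + d1/4 + d3/5 = 25/6
  d7 = d3 + d5*5 = 110/3
  d8 = d6 + d3/2 = 5
  d9 = d3*4 - d7/3 = -50/9
  d10 = d6/2 = 25/12
Walk from origin (0, 0):
  seg 1: up by d9 = -50/9 → (0, -50/9)
  seg 2: up by d4 = 7/4 → (0, -137/36)
  seg 3: down by d7 = 110/3 → (0, -1457/36)
  seg 4: left by d10 = 25/12 → (-25/12, -1457/36)
  seg 5: right by d6 = 25/6 → (25/12, -1457/36)

d4 = 7/4
d5 = 7
d6 = 25/6
d7 = 110/3
d8 = 5
d9 = -50/9
d10 = 25/12
endpoint = (25/12, -1457/36)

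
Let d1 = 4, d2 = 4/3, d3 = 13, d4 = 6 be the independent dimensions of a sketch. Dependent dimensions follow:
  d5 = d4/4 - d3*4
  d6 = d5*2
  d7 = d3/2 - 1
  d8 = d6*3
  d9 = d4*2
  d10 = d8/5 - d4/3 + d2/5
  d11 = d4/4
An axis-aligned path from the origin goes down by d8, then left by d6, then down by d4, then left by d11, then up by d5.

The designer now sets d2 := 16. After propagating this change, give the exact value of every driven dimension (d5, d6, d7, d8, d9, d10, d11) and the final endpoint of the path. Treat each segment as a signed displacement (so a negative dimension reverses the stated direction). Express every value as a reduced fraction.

Apply edit: d2 := 16
  d5 = d4/4 - d3*4 = -101/2
  d6 = d5*2 = -101
  d7 = d3/2 - 1 = 11/2
  d8 = d6*3 = -303
  d9 = d4*2 = 12
  d10 = d8/5 - d4/3 + d2/5 = -297/5
  d11 = d4/4 = 3/2
Walk from origin (0, 0):
  seg 1: down by d8 = -303 → (0, 303)
  seg 2: left by d6 = -101 → (101, 303)
  seg 3: down by d4 = 6 → (101, 297)
  seg 4: left by d11 = 3/2 → (199/2, 297)
  seg 5: up by d5 = -101/2 → (199/2, 493/2)

d5 = -101/2
d6 = -101
d7 = 11/2
d8 = -303
d9 = 12
d10 = -297/5
d11 = 3/2
endpoint = (199/2, 493/2)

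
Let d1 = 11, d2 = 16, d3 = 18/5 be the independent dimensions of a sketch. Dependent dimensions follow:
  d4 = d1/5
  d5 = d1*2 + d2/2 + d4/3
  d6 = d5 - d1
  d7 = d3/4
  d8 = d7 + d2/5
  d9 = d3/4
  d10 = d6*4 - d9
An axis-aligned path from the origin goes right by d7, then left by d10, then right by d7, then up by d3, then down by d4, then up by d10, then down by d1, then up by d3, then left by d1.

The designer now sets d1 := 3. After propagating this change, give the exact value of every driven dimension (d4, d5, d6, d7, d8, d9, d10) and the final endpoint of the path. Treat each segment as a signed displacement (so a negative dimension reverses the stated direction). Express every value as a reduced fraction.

Apply edit: d1 := 3
  d4 = d1/5 = 3/5
  d5 = d1*2 + d2/2 + d4/3 = 71/5
  d6 = d5 - d1 = 56/5
  d7 = d3/4 = 9/10
  d8 = d7 + d2/5 = 41/10
  d9 = d3/4 = 9/10
  d10 = d6*4 - d9 = 439/10
Walk from origin (0, 0):
  seg 1: right by d7 = 9/10 → (9/10, 0)
  seg 2: left by d10 = 439/10 → (-43, 0)
  seg 3: right by d7 = 9/10 → (-421/10, 0)
  seg 4: up by d3 = 18/5 → (-421/10, 18/5)
  seg 5: down by d4 = 3/5 → (-421/10, 3)
  seg 6: up by d10 = 439/10 → (-421/10, 469/10)
  seg 7: down by d1 = 3 → (-421/10, 439/10)
  seg 8: up by d3 = 18/5 → (-421/10, 95/2)
  seg 9: left by d1 = 3 → (-451/10, 95/2)

d4 = 3/5
d5 = 71/5
d6 = 56/5
d7 = 9/10
d8 = 41/10
d9 = 9/10
d10 = 439/10
endpoint = (-451/10, 95/2)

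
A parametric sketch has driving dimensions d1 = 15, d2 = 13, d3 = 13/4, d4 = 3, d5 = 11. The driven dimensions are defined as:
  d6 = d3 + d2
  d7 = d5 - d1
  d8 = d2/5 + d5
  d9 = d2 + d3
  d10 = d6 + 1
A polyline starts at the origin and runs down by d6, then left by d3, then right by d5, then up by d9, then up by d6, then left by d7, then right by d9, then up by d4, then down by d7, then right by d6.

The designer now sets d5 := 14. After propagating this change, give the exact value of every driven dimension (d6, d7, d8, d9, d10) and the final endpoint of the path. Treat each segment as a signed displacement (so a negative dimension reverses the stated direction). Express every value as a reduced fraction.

d6 = 65/4
d7 = -1
d8 = 83/5
d9 = 65/4
d10 = 69/4
endpoint = (177/4, 81/4)

Apply edit: d5 := 14
  d6 = d3 + d2 = 65/4
  d7 = d5 - d1 = -1
  d8 = d2/5 + d5 = 83/5
  d9 = d2 + d3 = 65/4
  d10 = d6 + 1 = 69/4
Walk from origin (0, 0):
  seg 1: down by d6 = 65/4 → (0, -65/4)
  seg 2: left by d3 = 13/4 → (-13/4, -65/4)
  seg 3: right by d5 = 14 → (43/4, -65/4)
  seg 4: up by d9 = 65/4 → (43/4, 0)
  seg 5: up by d6 = 65/4 → (43/4, 65/4)
  seg 6: left by d7 = -1 → (47/4, 65/4)
  seg 7: right by d9 = 65/4 → (28, 65/4)
  seg 8: up by d4 = 3 → (28, 77/4)
  seg 9: down by d7 = -1 → (28, 81/4)
  seg 10: right by d6 = 65/4 → (177/4, 81/4)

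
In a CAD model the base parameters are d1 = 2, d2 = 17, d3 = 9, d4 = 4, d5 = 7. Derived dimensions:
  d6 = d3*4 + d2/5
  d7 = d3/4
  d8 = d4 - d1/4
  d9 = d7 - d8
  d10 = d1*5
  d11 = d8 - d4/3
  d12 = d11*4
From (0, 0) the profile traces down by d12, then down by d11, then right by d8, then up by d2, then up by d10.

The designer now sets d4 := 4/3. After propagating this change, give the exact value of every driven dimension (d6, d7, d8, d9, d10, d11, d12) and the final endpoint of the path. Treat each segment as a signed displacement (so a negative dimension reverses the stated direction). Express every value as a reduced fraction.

Apply edit: d4 := 4/3
  d6 = d3*4 + d2/5 = 197/5
  d7 = d3/4 = 9/4
  d8 = d4 - d1/4 = 5/6
  d9 = d7 - d8 = 17/12
  d10 = d1*5 = 10
  d11 = d8 - d4/3 = 7/18
  d12 = d11*4 = 14/9
Walk from origin (0, 0):
  seg 1: down by d12 = 14/9 → (0, -14/9)
  seg 2: down by d11 = 7/18 → (0, -35/18)
  seg 3: right by d8 = 5/6 → (5/6, -35/18)
  seg 4: up by d2 = 17 → (5/6, 271/18)
  seg 5: up by d10 = 10 → (5/6, 451/18)

d6 = 197/5
d7 = 9/4
d8 = 5/6
d9 = 17/12
d10 = 10
d11 = 7/18
d12 = 14/9
endpoint = (5/6, 451/18)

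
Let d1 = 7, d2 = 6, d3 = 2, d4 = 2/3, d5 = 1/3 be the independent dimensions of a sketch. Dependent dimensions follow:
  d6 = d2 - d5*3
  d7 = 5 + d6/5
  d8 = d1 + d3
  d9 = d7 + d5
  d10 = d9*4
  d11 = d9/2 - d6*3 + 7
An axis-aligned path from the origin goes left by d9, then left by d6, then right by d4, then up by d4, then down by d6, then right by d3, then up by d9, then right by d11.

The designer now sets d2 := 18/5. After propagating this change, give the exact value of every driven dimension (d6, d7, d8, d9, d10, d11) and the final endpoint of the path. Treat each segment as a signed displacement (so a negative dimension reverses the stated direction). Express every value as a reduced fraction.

d6 = 13/5
d7 = 138/25
d8 = 9
d9 = 439/75
d10 = 1756/75
d11 = 319/150
endpoint = (-183/50, 98/25)

Apply edit: d2 := 18/5
  d6 = d2 - d5*3 = 13/5
  d7 = 5 + d6/5 = 138/25
  d8 = d1 + d3 = 9
  d9 = d7 + d5 = 439/75
  d10 = d9*4 = 1756/75
  d11 = d9/2 - d6*3 + 7 = 319/150
Walk from origin (0, 0):
  seg 1: left by d9 = 439/75 → (-439/75, 0)
  seg 2: left by d6 = 13/5 → (-634/75, 0)
  seg 3: right by d4 = 2/3 → (-584/75, 0)
  seg 4: up by d4 = 2/3 → (-584/75, 2/3)
  seg 5: down by d6 = 13/5 → (-584/75, -29/15)
  seg 6: right by d3 = 2 → (-434/75, -29/15)
  seg 7: up by d9 = 439/75 → (-434/75, 98/25)
  seg 8: right by d11 = 319/150 → (-183/50, 98/25)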